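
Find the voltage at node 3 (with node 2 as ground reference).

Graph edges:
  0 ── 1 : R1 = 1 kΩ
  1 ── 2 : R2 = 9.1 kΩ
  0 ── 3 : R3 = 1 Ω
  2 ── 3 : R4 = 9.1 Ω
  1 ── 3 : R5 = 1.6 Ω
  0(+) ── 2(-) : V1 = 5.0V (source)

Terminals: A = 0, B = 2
Nodal analysis, taking node 2 as the 0 V reference.
Source V1 fixes V_0 = 5 V.
KCL at each unknown node (sum of currents leaving = 0; resistances in Ω):
  Node 1: (V_1 - 5)/1000 + (V_1 - 0)/9100 + (V_1 - V_3)/1.6 = 0
  Node 3: (V_3 - 5)/1 + (V_3 - 0)/9.1 + (V_3 - V_1)/1.6 = 0
Collecting terms (coefficients in siemens):
  0.6261·V_1 - 0.625·V_3 = 0.005
  1.735·V_3 - 0.625·V_1 = 5
Determinant D = (0.6261)(1.735) - (-0.625)(-0.625) = 0.6956
V_1 = [(0.005)(1.735) - (-0.625)(5)]/D = 4.505 V
V_3 = [(0.6261)(5) - (0.005)(-0.625)]/D = 4.505 V
The requested potential is V_3 = 4.505 V.

Final answer: V_3 = 4.505 V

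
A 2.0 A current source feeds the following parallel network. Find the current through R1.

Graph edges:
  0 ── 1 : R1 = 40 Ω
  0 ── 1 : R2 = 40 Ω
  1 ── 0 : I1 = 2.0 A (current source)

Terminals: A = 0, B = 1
All resistors sit directly between nodes 0 and 1, so they are in parallel and share one voltage V; the full source current 2 A splits among them.
1/R_par = 1/40 + 1/40 = 0.05 S  =>  R_par = 20 Ω
V = I × R_par = 2 × 20 = 40 V
I_R1 = V/R1 = 40/40 = 1 A

Final answer: 1 A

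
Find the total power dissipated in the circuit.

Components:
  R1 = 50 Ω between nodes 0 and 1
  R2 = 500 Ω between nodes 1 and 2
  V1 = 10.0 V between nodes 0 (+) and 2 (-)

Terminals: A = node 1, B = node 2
Nodal analysis, taking node 2 as the 0 V reference.
Source V1 fixes V_0 = 10 V.
KCL at each unknown node (sum of currents leaving = 0; resistances in Ω):
  Node 1: (V_1 - 10)/50 + (V_1 - 0)/500 = 0
Collecting terms: 0.022 × V_1 = 0.2  =>  V_1 = 9.091 V
Power in each resistor, P = (ΔV)²/R:
  P_R1 = (10 - 9.091)²/50 = 0.01653 W
  P_R2 = (9.091 - 0)²/500 = 0.1653 W
P_total = P_R1 + P_R2 = 0.1818 W

Final answer: 0.1818 W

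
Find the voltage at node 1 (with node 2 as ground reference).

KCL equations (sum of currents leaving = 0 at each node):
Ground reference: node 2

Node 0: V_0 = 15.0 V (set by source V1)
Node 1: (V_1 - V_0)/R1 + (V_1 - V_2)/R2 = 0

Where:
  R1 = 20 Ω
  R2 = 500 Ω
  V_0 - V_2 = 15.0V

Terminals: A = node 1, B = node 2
Nodal analysis, taking node 2 as the 0 V reference.
Source V1 fixes V_0 = 15 V.
KCL at each unknown node (sum of currents leaving = 0; resistances in Ω):
  Node 1: (V_1 - 15)/20 + (V_1 - 0)/500 = 0
Collecting terms: 0.052 × V_1 = 0.75  =>  V_1 = 14.42 V
The requested potential is V_1 = 14.42 V.

Final answer: V_1 = 14.42 V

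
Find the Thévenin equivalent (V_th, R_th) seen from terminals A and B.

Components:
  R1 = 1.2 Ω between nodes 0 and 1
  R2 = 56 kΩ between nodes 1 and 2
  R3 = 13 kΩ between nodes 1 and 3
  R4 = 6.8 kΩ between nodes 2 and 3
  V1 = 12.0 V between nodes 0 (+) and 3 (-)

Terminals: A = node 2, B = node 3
Step 1 — V_th is the open-circuit voltage V_A - V_B (nothing connected across the terminals).
Nodal analysis, taking node 3 as the 0 V reference.
Source V1 fixes V_0 = 12 V.
KCL at each unknown node (sum of currents leaving = 0; resistances in Ω):
  Node 1: (V_1 - 12)/1.2 + (V_1 - V_2)/56000 + (V_1 - 0)/13000 = 0
  Node 2: (V_2 - V_1)/56000 + (V_2 - 0)/6800 = 0
Collecting terms (coefficients in siemens):
  0.8334·V_1 - 0.00001786·V_2 = 10
  0.0001649·V_2 - 0.00001786·V_1 = 0
Determinant D = (0.8334)(0.0001649) - (-0.00001786)(-0.00001786) = 0.0001374
V_1 = [(10)(0.0001649) - (-0.00001786)(0)]/D = 12 V
V_2 = [(0.8334)(0) - (10)(-0.00001786)]/D = 1.299 V
V_th = V_2 - V_3 = 1.299 - 0 = 1.299 V
Step 2 — R_th: zero the source — replace V1 by a short circuit (node 3 merges into node 0) — and find the resistance seen between A (node 2) and B (node 0).
Reduce the network between node 2 (A) and node 0 (B) by series/parallel combination:
  Rp1 = R1 ‖ R3 (parallel, both between nodes 0 and 1) = 1/(1/1.2 + 1/13000) = 1.2 Ω
  Rs1 = R2 + Rp1 (series, joined only at node 1) = 56000 + 1.2 = 56000 Ω
  Rp2 = R4 ‖ Rs1 (parallel, both between nodes 0 and 2) = 1/(1/6800 + 1/56000) = 6064 Ω
R_th = 6.064 kΩ

Final answer: V_th = 1.299 V, R_th = 6.064 kΩ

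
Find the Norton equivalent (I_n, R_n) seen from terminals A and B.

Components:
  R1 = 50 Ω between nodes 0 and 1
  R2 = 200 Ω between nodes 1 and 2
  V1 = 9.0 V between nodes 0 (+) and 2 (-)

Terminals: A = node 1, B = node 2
Find the Thévenin equivalent first; then I_n = V_th/R_th and R_n = R_th.
Step 1 — V_th is the open-circuit voltage V_A - V_B (nothing connected across the terminals).
Nodal analysis, taking node 2 as the 0 V reference.
Source V1 fixes V_0 = 9 V.
KCL at each unknown node (sum of currents leaving = 0; resistances in Ω):
  Node 1: (V_1 - 9)/50 + (V_1 - 0)/200 = 0
Collecting terms: 0.025 × V_1 = 0.18  =>  V_1 = 7.2 V
V_th = V_1 - V_2 = 7.2 - 0 = 7.2 V
Step 2 — R_th: zero the source — replace V1 by a short circuit (node 2 merges into node 0) — and find the resistance seen between A (node 1) and B (node 0).
Reduce the network between node 1 (A) and node 0 (B) by series/parallel combination:
  Rp1 = R1 ‖ R2 (parallel, both between nodes 0 and 1) = 1/(1/50 + 1/200) = 40 Ω
R_th = 40 Ω
I_n = V_th/R_th = 7.2/40 = 0.18 A, and R_n = R_th = 40 Ω

Final answer: I_n = 0.18 A, R_n = 40 Ω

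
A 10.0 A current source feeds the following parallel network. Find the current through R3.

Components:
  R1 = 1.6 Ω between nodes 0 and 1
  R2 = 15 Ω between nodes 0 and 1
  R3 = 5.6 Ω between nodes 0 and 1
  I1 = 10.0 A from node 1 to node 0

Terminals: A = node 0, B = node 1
All resistors sit directly between nodes 0 and 1, so they are in parallel and share one voltage V; the full source current 10 A splits among them.
1/R_par = 1/1.6 + 1/15 + 1/5.6 = 0.8702 S  =>  R_par = 1.149 Ω
V = I × R_par = 10 × 1.149 = 11.49 V
I_R3 = V/R3 = 11.49/5.6 = 2.052 A

Final answer: 2.052 A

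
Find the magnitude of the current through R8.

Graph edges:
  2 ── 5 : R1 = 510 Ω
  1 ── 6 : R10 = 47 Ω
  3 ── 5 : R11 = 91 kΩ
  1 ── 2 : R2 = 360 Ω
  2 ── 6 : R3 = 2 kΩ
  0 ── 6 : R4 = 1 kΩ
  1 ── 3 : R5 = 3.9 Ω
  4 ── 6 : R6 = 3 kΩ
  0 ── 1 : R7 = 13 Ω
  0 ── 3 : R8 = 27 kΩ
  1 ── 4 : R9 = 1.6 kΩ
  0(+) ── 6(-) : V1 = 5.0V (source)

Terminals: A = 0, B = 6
Nodal analysis, taking node 6 as the 0 V reference.
Source V1 fixes V_0 = 5 V.
KCL at each unknown node (sum of currents leaving = 0; resistances in Ω):
  Node 1: (V_1 - V_2)/360 + (V_1 - V_3)/3.9 + (V_1 - 5)/13 + (V_1 - V_4)/1600 + (V_1 - 0)/47 = 0
  Node 2: (V_2 - V_5)/510 + (V_2 - V_1)/360 + (V_2 - 0)/2000 = 0
  Node 3: (V_3 - V_1)/3.9 + (V_3 - 5)/27000 + (V_3 - V_5)/91000 = 0
  Node 4: (V_4 - 0)/3000 + (V_4 - V_1)/1600 = 0
  Node 5: (V_5 - V_2)/510 + (V_5 - V_3)/91000 = 0
Collecting terms (coefficients in siemens):
  0.358·V_1 - 0.002778·V_2 - 0.2564·V_3 - 0.000625·V_4 = 0.3846
  0.005239·V_2 - 0.002778·V_1 - 0.001961·V_5 = 0
  0.2565·V_3 - 0.2564·V_1 - 0.00001099·V_5 = 0.0001852
  0.0009583·V_4 - 0.000625·V_1 = 0
  0.001972·V_5 - 0.001961·V_2 - 0.00001099·V_3 = 0
Solving these 5 simultaneous equations (Gaussian elimination) gives:
  V_1 = 3.892 V, V_2 = 3.3 V, V_3 = 3.892 V, V_4 = 2.538 V
  V_5 = 3.303 V
I_R8 = (V_0 - V_3)/R8 = (5 - 3.892)/27000 = 0.00004104 A
|I_R8| = 0.00004104 A

Final answer: |I_R8| = 4.104e-05 A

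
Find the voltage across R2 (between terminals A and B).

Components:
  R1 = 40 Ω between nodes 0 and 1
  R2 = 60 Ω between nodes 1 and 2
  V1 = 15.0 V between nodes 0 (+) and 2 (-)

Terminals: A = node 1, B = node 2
R1 and R2 are in series across V1 (node 0 → node 1 → node 2), and the output A–B is taken across R2, so this is a voltage divider.
Series current: I = V1/(R1 + R2) = 15/(40 + 60) = 15/100 = 0.15 A
V_R2 = I × R2 = V1 × R2/(R1 + R2) = 15 × 60/100 = 9 V

Final answer: 9 V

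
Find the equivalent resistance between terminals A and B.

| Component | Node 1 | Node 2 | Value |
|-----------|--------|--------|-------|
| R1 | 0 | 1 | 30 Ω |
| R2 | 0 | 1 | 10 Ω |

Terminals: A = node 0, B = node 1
Reduce the network between node 0 (A) and node 1 (B) by series/parallel combination:
  Rp1 = R1 ‖ R2 (parallel, both between nodes 0 and 1) = 1/(1/30 + 1/10) = 7.5 Ω
R_eq = 7.5 Ω

Final answer: 7.5 Ω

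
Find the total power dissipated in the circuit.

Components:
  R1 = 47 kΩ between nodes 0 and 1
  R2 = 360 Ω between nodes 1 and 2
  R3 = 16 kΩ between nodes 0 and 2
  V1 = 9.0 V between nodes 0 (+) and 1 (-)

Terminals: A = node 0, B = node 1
Nodal analysis, taking node 1 as the 0 V reference.
Source V1 fixes V_0 = 9 V.
KCL at each unknown node (sum of currents leaving = 0; resistances in Ω):
  Node 2: (V_2 - 0)/360 + (V_2 - 9)/16000 = 0
Collecting terms: 0.00284 × V_2 = 0.0005625  =>  V_2 = 0.198 V
Power in each resistor, P = (ΔV)²/R:
  P_R1 = (9 - 0)²/47000 = 0.001723 W
  P_R2 = (0 - 0.198)²/360 = 0.0001089 W
  P_R3 = (9 - 0.198)²/16000 = 0.004842 W
P_total = P_R1 + P_R2 + P_R3 = 0.006675 W

Final answer: 0.006675 W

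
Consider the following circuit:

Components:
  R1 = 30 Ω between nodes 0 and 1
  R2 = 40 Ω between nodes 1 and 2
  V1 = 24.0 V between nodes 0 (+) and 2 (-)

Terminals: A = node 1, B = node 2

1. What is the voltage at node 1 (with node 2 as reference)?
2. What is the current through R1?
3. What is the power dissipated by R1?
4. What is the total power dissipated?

Nodal analysis, taking node 2 as the 0 V reference.
Source V1 fixes V_0 = 24 V.
KCL at each unknown node (sum of currents leaving = 0; resistances in Ω):
  Node 1: (V_1 - 24)/30 + (V_1 - 0)/40 = 0
Collecting terms: 0.05833 × V_1 = 0.8  =>  V_1 = 13.71 V
Part 1:
  Read off the nodal solution: V_1 = 13.71 V
Part 2:
  I_R1 = (V_0 - V_1)/R1 = (24 - 13.71)/30 = 0.3429 A
  Magnitude: I_R1 = 0.3429 A
Part 3:
  I_R1 = (V_0 - V_1)/R1 = (24 - 13.71)/30 = 0.3429 A
  P_R1 = I_R1² × R1 = (0.3429)² × 30 = 3.527 W
Part 4:
  Power in each resistor, P = (ΔV)²/R:
    P_R1 = (24 - 13.71)²/30 = 3.527 W
    P_R2 = (13.71 - 0)²/40 = 4.702 W
  P_total = P_R1 + P_R2 = 8.229 W

Final answers:
1. V_1 = 13.71 V
2. I_R1 = 0.3429 A
3. P_R1 = 3.527 W
4. P_total = 8.229 W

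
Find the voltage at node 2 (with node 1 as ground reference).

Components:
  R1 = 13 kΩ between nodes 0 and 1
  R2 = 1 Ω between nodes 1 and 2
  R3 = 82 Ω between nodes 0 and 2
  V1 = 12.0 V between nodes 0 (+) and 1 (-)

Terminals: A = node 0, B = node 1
Nodal analysis, taking node 1 as the 0 V reference.
Source V1 fixes V_0 = 12 V.
KCL at each unknown node (sum of currents leaving = 0; resistances in Ω):
  Node 2: (V_2 - 0)/1 + (V_2 - 12)/82 = 0
Collecting terms: 1.012 × V_2 = 0.1463  =>  V_2 = 0.1446 V
The requested potential is V_2 = 0.1446 V.

Final answer: V_2 = 0.1446 V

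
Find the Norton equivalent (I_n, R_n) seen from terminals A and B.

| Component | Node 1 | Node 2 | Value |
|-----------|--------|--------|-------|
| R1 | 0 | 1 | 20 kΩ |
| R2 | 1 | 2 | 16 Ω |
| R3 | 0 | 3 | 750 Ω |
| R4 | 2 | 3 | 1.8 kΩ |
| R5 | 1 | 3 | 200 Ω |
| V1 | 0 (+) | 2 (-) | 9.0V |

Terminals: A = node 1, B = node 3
Find the Thévenin equivalent first; then I_n = V_th/R_th and R_n = R_th.
Step 1 — V_th is the open-circuit voltage V_A - V_B (nothing connected across the terminals).
Nodal analysis, taking node 2 as the 0 V reference.
Source V1 fixes V_0 = 9 V.
KCL at each unknown node (sum of currents leaving = 0; resistances in Ω):
  Node 1: (V_1 - 9)/20000 + (V_1 - 0)/16 + (V_1 - V_3)/200 = 0
  Node 3: (V_3 - 9)/750 + (V_3 - 0)/1800 + (V_3 - V_1)/200 = 0
Collecting terms (coefficients in siemens):
  0.06755·V_1 - 0.005·V_3 = 0.00045
  0.006889·V_3 - 0.005·V_1 = 0.012
Determinant D = (0.06755)(0.006889) - (-0.005)(-0.005) = 0.0004403
V_1 = [(0.00045)(0.006889) - (-0.005)(0.012)]/D = 0.1433 V
V_3 = [(0.06755)(0.012) - (0.00045)(-0.005)]/D = 1.846 V
V_th = V_1 - V_3 = 0.1433 - 1.846 = -1.703 V
Step 2 — R_th: zero the source — replace V1 by a short circuit (node 2 merges into node 0) — and find the resistance seen between A (node 1) and B (node 3).
Reduce the network between node 1 (A) and node 3 (B) by series/parallel combination:
  Rp1 = R1 ‖ R2 (parallel, both between nodes 0 and 1) = 1/(1/20000 + 1/16) = 15.99 Ω
  Rp2 = R3 ‖ R4 (parallel, both between nodes 0 and 3) = 1/(1/750 + 1/1800) = 529.4 Ω
  Rs1 = Rp1 + Rp2 (series, joined only at node 0) = 15.99 + 529.4 = 545.4 Ω
  Rp3 = R5 ‖ Rs1 (parallel, both between nodes 1 and 3) = 1/(1/200 + 1/545.4) = 146.3 Ω
R_th = 146.3 Ω
I_n = V_th/R_th = -1.703/146.3 = -0.01164 A, and R_n = R_th = 146.3 Ω

Final answer: I_n = -0.01164 A, R_n = 146.3 Ω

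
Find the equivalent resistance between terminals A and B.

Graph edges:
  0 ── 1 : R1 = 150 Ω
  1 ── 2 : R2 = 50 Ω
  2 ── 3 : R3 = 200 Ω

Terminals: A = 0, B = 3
Reduce the network between node 0 (A) and node 3 (B) by series/parallel combination:
  Rs1 = R1 + R2 (series, joined only at node 1) = 150 + 50 = 200 Ω
  Rs2 = R3 + Rs1 (series, joined only at node 2) = 200 + 200 = 400 Ω
R_eq = 400 Ω

Final answer: 400 Ω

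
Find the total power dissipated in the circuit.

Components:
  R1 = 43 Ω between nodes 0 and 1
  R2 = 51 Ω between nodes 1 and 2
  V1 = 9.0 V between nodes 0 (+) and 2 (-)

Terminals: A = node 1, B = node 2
Nodal analysis, taking node 2 as the 0 V reference.
Source V1 fixes V_0 = 9 V.
KCL at each unknown node (sum of currents leaving = 0; resistances in Ω):
  Node 1: (V_1 - 9)/43 + (V_1 - 0)/51 = 0
Collecting terms: 0.04286 × V_1 = 0.2093  =>  V_1 = 4.883 V
Power in each resistor, P = (ΔV)²/R:
  P_R1 = (9 - 4.883)²/43 = 0.3942 W
  P_R2 = (4.883 - 0)²/51 = 0.4675 W
P_total = P_R1 + P_R2 = 0.8617 W

Final answer: 0.8617 W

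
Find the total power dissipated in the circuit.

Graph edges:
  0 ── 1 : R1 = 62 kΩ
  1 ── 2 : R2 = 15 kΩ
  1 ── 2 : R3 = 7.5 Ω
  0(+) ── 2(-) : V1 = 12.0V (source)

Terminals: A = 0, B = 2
Nodal analysis, taking node 2 as the 0 V reference.
Source V1 fixes V_0 = 12 V.
KCL at each unknown node (sum of currents leaving = 0; resistances in Ω):
  Node 1: (V_1 - 12)/62000 + (V_1 - 0)/15000 + (V_1 - 0)/7.5 = 0
Collecting terms: 0.1334 × V_1 = 0.0001935  =>  V_1 = 0.001451 V
Power in each resistor, P = (ΔV)²/R:
  P_R1 = (12 - 0.001451)²/62000 = 0.002322 W
  P_R2 = (0.001451 - 0)²/15000 = 0.0000000001403 W
  P_R3 = (0.001451 - 0)²/7.5 = 0.0000002806 W
P_total = P_R1 + P_R2 + P_R3 = 0.002322 W

Final answer: 0.002322 W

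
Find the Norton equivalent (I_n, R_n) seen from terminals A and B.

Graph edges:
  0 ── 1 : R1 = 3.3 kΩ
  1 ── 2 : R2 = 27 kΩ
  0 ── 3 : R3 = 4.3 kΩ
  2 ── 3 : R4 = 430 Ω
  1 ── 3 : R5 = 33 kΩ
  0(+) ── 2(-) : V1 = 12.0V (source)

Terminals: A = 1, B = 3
Find the Thévenin equivalent first; then I_n = V_th/R_th and R_n = R_th.
Step 1 — V_th is the open-circuit voltage V_A - V_B (nothing connected across the terminals).
Nodal analysis, taking node 2 as the 0 V reference.
Source V1 fixes V_0 = 12 V.
KCL at each unknown node (sum of currents leaving = 0; resistances in Ω):
  Node 1: (V_1 - 12)/3300 + (V_1 - 0)/27000 + (V_1 - V_3)/33000 = 0
  Node 3: (V_3 - 12)/4300 + (V_3 - 0)/430 + (V_3 - V_1)/33000 = 0
Collecting terms (coefficients in siemens):
  0.0003704·V_1 - 0.0000303·V_3 = 0.003636
  0.002588·V_3 - 0.0000303·V_1 = 0.002791
Determinant D = (0.0003704)(0.002588) - (-0.0000303)(-0.0000303) = 0.0000009578
V_1 = [(0.003636)(0.002588) - (-0.0000303)(0.002791)]/D = 9.916 V
V_3 = [(0.0003704)(0.002791) - (0.003636)(-0.0000303)]/D = 1.194 V
V_th = V_1 - V_3 = 9.916 - 1.194 = 8.722 V
Step 2 — R_th: zero the source — replace V1 by a short circuit (node 2 merges into node 0) — and find the resistance seen between A (node 1) and B (node 3).
Reduce the network between node 1 (A) and node 3 (B) by series/parallel combination:
  Rp1 = R1 ‖ R2 (parallel, both between nodes 0 and 1) = 1/(1/3300 + 1/27000) = 2941 Ω
  Rp2 = R3 ‖ R4 (parallel, both between nodes 0 and 3) = 1/(1/4300 + 1/430) = 390.9 Ω
  Rs1 = Rp1 + Rp2 (series, joined only at node 0) = 2941 + 390.9 = 3332 Ω
  Rp3 = R5 ‖ Rs1 (parallel, both between nodes 1 and 3) = 1/(1/33000 + 1/3332) = 3026 Ω
R_th = 3.026 kΩ
I_n = V_th/R_th = 8.722/3026 = 0.002882 A, and R_n = R_th = 3.026 kΩ

Final answer: I_n = 0.002882 A, R_n = 3.026 kΩ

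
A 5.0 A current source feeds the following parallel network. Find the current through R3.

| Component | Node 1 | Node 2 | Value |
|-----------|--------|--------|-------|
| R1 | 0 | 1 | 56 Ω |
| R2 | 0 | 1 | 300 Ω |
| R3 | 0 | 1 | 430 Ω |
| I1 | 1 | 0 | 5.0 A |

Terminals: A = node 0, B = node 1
All resistors sit directly between nodes 0 and 1, so they are in parallel and share one voltage V; the full source current 5 A splits among them.
1/R_par = 1/56 + 1/300 + 1/430 = 0.02352 S  =>  R_par = 42.52 Ω
V = I × R_par = 5 × 42.52 = 212.6 V
I_R3 = V/R3 = 212.6/430 = 0.4945 A

Final answer: 0.4945 A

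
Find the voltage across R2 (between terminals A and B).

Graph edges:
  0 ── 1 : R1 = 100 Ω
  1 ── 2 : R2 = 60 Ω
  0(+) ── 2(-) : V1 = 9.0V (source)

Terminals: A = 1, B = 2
R1 and R2 are in series across V1 (node 0 → node 1 → node 2), and the output A–B is taken across R2, so this is a voltage divider.
Series current: I = V1/(R1 + R2) = 9/(100 + 60) = 9/160 = 0.05625 A
V_R2 = I × R2 = V1 × R2/(R1 + R2) = 9 × 60/160 = 3.375 V

Final answer: 3.375 V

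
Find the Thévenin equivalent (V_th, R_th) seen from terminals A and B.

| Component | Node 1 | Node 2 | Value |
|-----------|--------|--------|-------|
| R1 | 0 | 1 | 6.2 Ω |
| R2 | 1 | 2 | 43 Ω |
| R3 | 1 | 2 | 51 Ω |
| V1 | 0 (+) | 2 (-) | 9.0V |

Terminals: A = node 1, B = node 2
Step 1 — V_th is the open-circuit voltage V_A - V_B (nothing connected across the terminals).
Nodal analysis, taking node 2 as the 0 V reference.
Source V1 fixes V_0 = 9 V.
KCL at each unknown node (sum of currents leaving = 0; resistances in Ω):
  Node 1: (V_1 - 9)/6.2 + (V_1 - 0)/43 + (V_1 - 0)/51 = 0
Collecting terms: 0.2042 × V_1 = 1.452  =>  V_1 = 7.11 V
V_th = V_1 - V_2 = 7.11 - 0 = 7.11 V
Step 2 — R_th: zero the source — replace V1 by a short circuit (node 2 merges into node 0) — and find the resistance seen between A (node 1) and B (node 0).
Reduce the network between node 1 (A) and node 0 (B) by series/parallel combination:
  Rp1 = R1 ‖ R2 ‖ R3 (parallel, all between nodes 0 and 1) = 1/(1/6.2 + 1/43 + 1/51) = 4.898 Ω
R_th = 4.898 Ω

Final answer: V_th = 7.11 V, R_th = 4.898 Ω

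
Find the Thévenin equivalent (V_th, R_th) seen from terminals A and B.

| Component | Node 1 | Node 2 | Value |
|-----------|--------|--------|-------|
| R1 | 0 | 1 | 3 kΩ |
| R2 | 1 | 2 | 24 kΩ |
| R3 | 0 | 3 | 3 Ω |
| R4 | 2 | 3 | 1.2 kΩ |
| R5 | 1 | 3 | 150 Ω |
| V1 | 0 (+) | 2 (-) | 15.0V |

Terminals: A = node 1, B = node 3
Step 1 — V_th is the open-circuit voltage V_A - V_B (nothing connected across the terminals).
Nodal analysis, taking node 2 as the 0 V reference.
Source V1 fixes V_0 = 15 V.
KCL at each unknown node (sum of currents leaving = 0; resistances in Ω):
  Node 1: (V_1 - 15)/3000 + (V_1 - 0)/24000 + (V_1 - V_3)/150 = 0
  Node 3: (V_3 - 15)/3 + (V_3 - 0)/1200 + (V_3 - V_1)/150 = 0
Collecting terms (coefficients in siemens):
  0.007042·V_1 - 0.006667·V_3 = 0.005
  0.3408·V_3 - 0.006667·V_1 = 5
Determinant D = (0.007042)(0.3408) - (-0.006667)(-0.006667) = 0.002356
V_1 = [(0.005)(0.3408) - (-0.006667)(5)]/D = 14.87 V
V_3 = [(0.007042)(5) - (0.005)(-0.006667)]/D = 14.96 V
V_th = V_1 - V_3 = 14.87 - 14.96 = -0.08667 V
Step 2 — R_th: zero the source — replace V1 by a short circuit (node 2 merges into node 0) — and find the resistance seen between A (node 1) and B (node 3).
Reduce the network between node 1 (A) and node 3 (B) by series/parallel combination:
  Rp1 = R1 ‖ R2 (parallel, both between nodes 0 and 1) = 1/(1/3000 + 1/24000) = 2667 Ω
  Rp2 = R3 ‖ R4 (parallel, both between nodes 0 and 3) = 1/(1/3 + 1/1200) = 2.993 Ω
  Rs1 = Rp1 + Rp2 (series, joined only at node 0) = 2667 + 2.993 = 2670 Ω
  Rp3 = R5 ‖ Rs1 (parallel, both between nodes 1 and 3) = 1/(1/150 + 1/2670) = 142 Ω
R_th = 142 Ω

Final answer: V_th = -0.08667 V, R_th = 142 Ω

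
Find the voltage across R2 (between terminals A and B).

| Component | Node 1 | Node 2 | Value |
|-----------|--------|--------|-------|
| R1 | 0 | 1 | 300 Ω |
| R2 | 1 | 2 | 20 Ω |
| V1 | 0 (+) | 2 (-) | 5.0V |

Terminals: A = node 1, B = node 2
R1 and R2 are in series across V1 (node 0 → node 1 → node 2), and the output A–B is taken across R2, so this is a voltage divider.
Series current: I = V1/(R1 + R2) = 5/(300 + 20) = 5/320 = 0.01562 A
V_R2 = I × R2 = V1 × R2/(R1 + R2) = 5 × 20/320 = 0.3125 V

Final answer: 0.3125 V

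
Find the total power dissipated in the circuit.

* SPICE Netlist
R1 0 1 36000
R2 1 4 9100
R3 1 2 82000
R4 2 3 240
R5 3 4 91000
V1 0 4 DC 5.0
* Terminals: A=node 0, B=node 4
Nodal analysis, taking node 4 as the 0 V reference.
Source V1 fixes V_0 = 5 V.
KCL at each unknown node (sum of currents leaving = 0; resistances in Ω):
  Node 1: (V_1 - 5)/36000 + (V_1 - 0)/9100 + (V_1 - V_2)/82000 = 0
  Node 2: (V_2 - V_1)/82000 + (V_2 - V_3)/240 = 0
  Node 3: (V_3 - V_2)/240 + (V_3 - 0)/91000 = 0
Collecting terms (coefficients in siemens):
  0.0001499·V_1 - 0.0000122·V_2 = 0.0001389
  0.004179·V_2 - 0.0000122·V_1 - 0.004167·V_3 = 0
  0.004178·V_3 - 0.004167·V_2 = 0
Solving these 3 simultaneous equations (Gaussian elimination) gives:
  V_1 = 0.9683 V, V_2 = 0.51 V, V_3 = 0.5086 V
Power in each resistor, P = (ΔV)²/R:
  P_R1 = (5 - 0.9683)²/36000 = 0.0004515 W
  P_R2 = (0.9683 - 0)²/9100 = 0.000103 W
  P_R3 = (0.9683 - 0.51)²/82000 = 0.000002562 W
  P_R4 = (0.51 - 0.5086)²/240 = 0.000000007497 W
  P_R5 = (0.5086 - 0)²/91000 = 0.000002843 W
P_total = P_R1 + P_R2 + P_R3 + P_R4 + P_R5 = 0.00056 W

Final answer: 0.00056 W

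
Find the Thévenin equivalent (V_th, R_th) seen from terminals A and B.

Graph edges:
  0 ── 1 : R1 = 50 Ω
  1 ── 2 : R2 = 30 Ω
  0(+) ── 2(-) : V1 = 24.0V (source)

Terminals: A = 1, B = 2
Step 1 — V_th is the open-circuit voltage V_A - V_B (nothing connected across the terminals).
Nodal analysis, taking node 2 as the 0 V reference.
Source V1 fixes V_0 = 24 V.
KCL at each unknown node (sum of currents leaving = 0; resistances in Ω):
  Node 1: (V_1 - 24)/50 + (V_1 - 0)/30 = 0
Collecting terms: 0.05333 × V_1 = 0.48  =>  V_1 = 9 V
V_th = V_1 - V_2 = 9 - 0 = 9 V
Step 2 — R_th: zero the source — replace V1 by a short circuit (node 2 merges into node 0) — and find the resistance seen between A (node 1) and B (node 0).
Reduce the network between node 1 (A) and node 0 (B) by series/parallel combination:
  Rp1 = R1 ‖ R2 (parallel, both between nodes 0 and 1) = 1/(1/50 + 1/30) = 18.75 Ω
R_th = 18.75 Ω

Final answer: V_th = 9 V, R_th = 18.75 Ω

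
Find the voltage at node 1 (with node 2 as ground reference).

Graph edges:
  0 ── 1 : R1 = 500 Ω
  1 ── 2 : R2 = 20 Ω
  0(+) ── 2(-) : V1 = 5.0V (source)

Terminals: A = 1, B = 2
Nodal analysis, taking node 2 as the 0 V reference.
Source V1 fixes V_0 = 5 V.
KCL at each unknown node (sum of currents leaving = 0; resistances in Ω):
  Node 1: (V_1 - 5)/500 + (V_1 - 0)/20 = 0
Collecting terms: 0.052 × V_1 = 0.01  =>  V_1 = 0.1923 V
The requested potential is V_1 = 0.1923 V.

Final answer: V_1 = 0.1923 V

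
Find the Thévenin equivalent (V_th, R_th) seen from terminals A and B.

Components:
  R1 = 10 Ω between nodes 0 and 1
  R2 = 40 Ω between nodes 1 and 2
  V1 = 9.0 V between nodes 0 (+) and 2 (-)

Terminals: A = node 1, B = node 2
Step 1 — V_th is the open-circuit voltage V_A - V_B (nothing connected across the terminals).
Nodal analysis, taking node 2 as the 0 V reference.
Source V1 fixes V_0 = 9 V.
KCL at each unknown node (sum of currents leaving = 0; resistances in Ω):
  Node 1: (V_1 - 9)/10 + (V_1 - 0)/40 = 0
Collecting terms: 0.125 × V_1 = 0.9  =>  V_1 = 7.2 V
V_th = V_1 - V_2 = 7.2 - 0 = 7.2 V
Step 2 — R_th: zero the source — replace V1 by a short circuit (node 2 merges into node 0) — and find the resistance seen between A (node 1) and B (node 0).
Reduce the network between node 1 (A) and node 0 (B) by series/parallel combination:
  Rp1 = R1 ‖ R2 (parallel, both between nodes 0 and 1) = 1/(1/10 + 1/40) = 8 Ω
R_th = 8 Ω

Final answer: V_th = 7.2 V, R_th = 8 Ω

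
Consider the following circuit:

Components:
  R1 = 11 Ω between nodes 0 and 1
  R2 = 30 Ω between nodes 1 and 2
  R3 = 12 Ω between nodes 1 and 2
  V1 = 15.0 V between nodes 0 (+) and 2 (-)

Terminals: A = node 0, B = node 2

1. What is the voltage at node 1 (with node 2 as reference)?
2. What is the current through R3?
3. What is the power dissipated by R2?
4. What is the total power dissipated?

Nodal analysis, taking node 2 as the 0 V reference.
Source V1 fixes V_0 = 15 V.
KCL at each unknown node (sum of currents leaving = 0; resistances in Ω):
  Node 1: (V_1 - 15)/11 + (V_1 - 0)/30 + (V_1 - 0)/12 = 0
Collecting terms: 0.2076 × V_1 = 1.364  =>  V_1 = 6.569 V
Part 1:
  Read off the nodal solution: V_1 = 6.569 V
Part 2:
  I_R3 = (V_1 - V_2)/R3 = (6.569 - 0)/12 = 0.5474 A
  Magnitude: I_R3 = 0.5474 A
Part 3:
  I_R2 = (V_1 - V_2)/R2 = (6.569 - 0)/30 = 0.219 A
  P_R2 = I_R2² × R2 = (0.219)² × 30 = 1.439 W
Part 4:
  Power in each resistor, P = (ΔV)²/R:
    P_R1 = (15 - 6.569)²/11 = 6.461 W
    P_R2 = (6.569 - 0)²/30 = 1.439 W
    P_R3 = (6.569 - 0)²/12 = 3.596 W
  P_total = P_R1 + P_R2 + P_R3 = 11.5 W

Final answers:
1. V_1 = 6.569 V
2. I_R3 = 0.5474 A
3. P_R2 = 1.439 W
4. P_total = 11.5 W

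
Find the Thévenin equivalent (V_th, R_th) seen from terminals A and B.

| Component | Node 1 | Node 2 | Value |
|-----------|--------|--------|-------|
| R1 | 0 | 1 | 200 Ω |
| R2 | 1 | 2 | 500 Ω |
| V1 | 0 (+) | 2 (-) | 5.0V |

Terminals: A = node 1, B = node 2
Step 1 — V_th is the open-circuit voltage V_A - V_B (nothing connected across the terminals).
Nodal analysis, taking node 2 as the 0 V reference.
Source V1 fixes V_0 = 5 V.
KCL at each unknown node (sum of currents leaving = 0; resistances in Ω):
  Node 1: (V_1 - 5)/200 + (V_1 - 0)/500 = 0
Collecting terms: 0.007 × V_1 = 0.025  =>  V_1 = 3.571 V
V_th = V_1 - V_2 = 3.571 - 0 = 3.571 V
Step 2 — R_th: zero the source — replace V1 by a short circuit (node 2 merges into node 0) — and find the resistance seen between A (node 1) and B (node 0).
Reduce the network between node 1 (A) and node 0 (B) by series/parallel combination:
  Rp1 = R1 ‖ R2 (parallel, both between nodes 0 and 1) = 1/(1/200 + 1/500) = 142.9 Ω
R_th = 142.9 Ω

Final answer: V_th = 3.571 V, R_th = 142.9 Ω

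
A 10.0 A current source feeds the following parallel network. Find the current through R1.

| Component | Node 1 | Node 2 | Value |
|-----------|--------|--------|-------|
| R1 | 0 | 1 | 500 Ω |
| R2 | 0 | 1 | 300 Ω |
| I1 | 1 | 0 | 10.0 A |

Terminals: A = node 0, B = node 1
All resistors sit directly between nodes 0 and 1, so they are in parallel and share one voltage V; the full source current 10 A splits among them.
1/R_par = 1/500 + 1/300 = 0.005333 S  =>  R_par = 187.5 Ω
V = I × R_par = 10 × 187.5 = 1875 V
I_R1 = V/R1 = 1875/500 = 3.75 A

Final answer: 3.75 A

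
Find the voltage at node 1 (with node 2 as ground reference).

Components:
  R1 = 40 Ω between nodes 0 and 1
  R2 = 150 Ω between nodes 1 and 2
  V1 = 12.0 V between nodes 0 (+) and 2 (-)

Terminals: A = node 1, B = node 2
Nodal analysis, taking node 2 as the 0 V reference.
Source V1 fixes V_0 = 12 V.
KCL at each unknown node (sum of currents leaving = 0; resistances in Ω):
  Node 1: (V_1 - 12)/40 + (V_1 - 0)/150 = 0
Collecting terms: 0.03167 × V_1 = 0.3  =>  V_1 = 9.474 V
The requested potential is V_1 = 9.474 V.

Final answer: V_1 = 9.474 V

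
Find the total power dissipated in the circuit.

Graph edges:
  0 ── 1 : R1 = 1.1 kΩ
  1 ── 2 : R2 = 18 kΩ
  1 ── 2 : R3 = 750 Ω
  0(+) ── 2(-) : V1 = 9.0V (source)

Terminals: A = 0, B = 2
Nodal analysis, taking node 2 as the 0 V reference.
Source V1 fixes V_0 = 9 V.
KCL at each unknown node (sum of currents leaving = 0; resistances in Ω):
  Node 1: (V_1 - 9)/1100 + (V_1 - 0)/18000 + (V_1 - 0)/750 = 0
Collecting terms: 0.002298 × V_1 = 0.008182  =>  V_1 = 3.56 V
Power in each resistor, P = (ΔV)²/R:
  P_R1 = (9 - 3.56)²/1100 = 0.0269 W
  P_R2 = (3.56 - 0)²/18000 = 0.0007043 W
  P_R3 = (3.56 - 0)²/750 = 0.0169 W
P_total = P_R1 + P_R2 + P_R3 = 0.04451 W

Final answer: 0.04451 W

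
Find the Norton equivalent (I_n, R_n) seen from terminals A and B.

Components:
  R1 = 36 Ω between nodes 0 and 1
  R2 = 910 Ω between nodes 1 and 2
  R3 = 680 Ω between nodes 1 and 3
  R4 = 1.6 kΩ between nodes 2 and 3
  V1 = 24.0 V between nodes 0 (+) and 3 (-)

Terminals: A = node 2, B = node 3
Find the Thévenin equivalent first; then I_n = V_th/R_th and R_n = R_th.
Step 1 — V_th is the open-circuit voltage V_A - V_B (nothing connected across the terminals).
Nodal analysis, taking node 3 as the 0 V reference.
Source V1 fixes V_0 = 24 V.
KCL at each unknown node (sum of currents leaving = 0; resistances in Ω):
  Node 1: (V_1 - 24)/36 + (V_1 - V_2)/910 + (V_1 - 0)/680 = 0
  Node 2: (V_2 - V_1)/910 + (V_2 - 0)/1600 = 0
Collecting terms (coefficients in siemens):
  0.03035·V_1 - 0.001099·V_2 = 0.6667
  0.001724·V_2 - 0.001099·V_1 = 0
Determinant D = (0.03035)(0.001724) - (-0.001099)(-0.001099) = 0.00005111
V_1 = [(0.6667)(0.001724) - (-0.001099)(0)]/D = 22.49 V
V_2 = [(0.03035)(0) - (0.6667)(-0.001099)]/D = 14.33 V
V_th = V_2 - V_3 = 14.33 - 0 = 14.33 V
Step 2 — R_th: zero the source — replace V1 by a short circuit (node 3 merges into node 0) — and find the resistance seen between A (node 2) and B (node 0).
Reduce the network between node 2 (A) and node 0 (B) by series/parallel combination:
  Rp1 = R1 ‖ R3 (parallel, both between nodes 0 and 1) = 1/(1/36 + 1/680) = 34.19 Ω
  Rs1 = R2 + Rp1 (series, joined only at node 1) = 910 + 34.19 = 944.2 Ω
  Rp2 = R4 ‖ Rs1 (parallel, both between nodes 0 and 2) = 1/(1/1600 + 1/944.2) = 593.8 Ω
R_th = 593.8 Ω
I_n = V_th/R_th = 14.33/593.8 = 0.02414 A, and R_n = R_th = 593.8 Ω

Final answer: I_n = 0.02414 A, R_n = 593.8 Ω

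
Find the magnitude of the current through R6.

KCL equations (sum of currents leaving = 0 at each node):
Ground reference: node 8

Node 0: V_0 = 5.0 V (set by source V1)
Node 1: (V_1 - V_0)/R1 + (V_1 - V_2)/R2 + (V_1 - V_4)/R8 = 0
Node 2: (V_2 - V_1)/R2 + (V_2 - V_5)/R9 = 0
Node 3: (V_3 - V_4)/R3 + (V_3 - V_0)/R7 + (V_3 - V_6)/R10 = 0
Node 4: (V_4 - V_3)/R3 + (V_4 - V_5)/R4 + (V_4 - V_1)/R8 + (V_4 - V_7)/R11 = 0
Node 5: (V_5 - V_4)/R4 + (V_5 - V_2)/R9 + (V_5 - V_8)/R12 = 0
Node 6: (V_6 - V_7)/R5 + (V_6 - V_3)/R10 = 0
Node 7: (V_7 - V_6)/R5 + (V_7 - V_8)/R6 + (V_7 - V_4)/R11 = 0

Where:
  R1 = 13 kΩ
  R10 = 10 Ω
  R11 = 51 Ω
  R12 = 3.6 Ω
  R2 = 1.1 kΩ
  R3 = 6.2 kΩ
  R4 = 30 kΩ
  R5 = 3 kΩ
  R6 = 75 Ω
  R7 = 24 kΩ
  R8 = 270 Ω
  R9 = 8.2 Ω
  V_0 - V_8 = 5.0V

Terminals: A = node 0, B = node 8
Nodal analysis, taking node 8 as the 0 V reference.
Source V1 fixes V_0 = 5 V.
KCL at each unknown node (sum of currents leaving = 0; resistances in Ω):
  Node 1: (V_1 - 5)/13000 + (V_1 - V_2)/1100 + (V_1 - V_4)/270 = 0
  Node 2: (V_2 - V_1)/1100 + (V_2 - V_5)/8.2 = 0
  Node 3: (V_3 - V_4)/6200 + (V_3 - 5)/24000 + (V_3 - V_6)/10 = 0
  Node 4: (V_4 - V_3)/6200 + (V_4 - V_5)/30000 + (V_4 - V_1)/270 + (V_4 - V_7)/51 = 0
  Node 5: (V_5 - V_4)/30000 + (V_5 - V_2)/8.2 + (V_5 - 0)/3.6 = 0
  Node 6: (V_6 - V_7)/3000 + (V_6 - V_3)/10 = 0
  Node 7: (V_7 - V_6)/3000 + (V_7 - 0)/75 + (V_7 - V_4)/51 = 0
Collecting terms (coefficients in siemens):
  0.00469·V_1 - 0.0009091·V_2 - 0.003704·V_4 = 0.0003846
  0.1229·V_2 - 0.0009091·V_1 - 0.122·V_5 = 0
  0.1002·V_3 - 0.0001613·V_4 - 0.1·V_6 = 0.0002083
  0.02351·V_4 - 0.003704·V_1 - 0.0001613·V_3 - 0.00003333·V_5 - 0.01961·V_7 = 0
  0.3998·V_5 - 0.122·V_2 - 0.00003333·V_4 = 0
  0.1003·V_6 - 0.1·V_3 - 0.0003333·V_7 = 0
  0.03327·V_7 - 0.01961·V_4 - 0.0003333·V_6 = 0
Solving these 7 simultaneous equations (Gaussian elimination) gives:
  V_1 = 0.1222 V, V_2 = 0.001303 V, V_3 = 0.4257 V, V_4 = 0.0506 V
  V_5 = 0.0004018 V, V_6 = 0.4244 V, V_7 = 0.03407 V
I_R6 = (V_7 - V_8)/R6 = (0.03407 - 0)/75 = 0.0004542 A
|I_R6| = 0.0004542 A

Final answer: |I_R6| = 0.0004542 A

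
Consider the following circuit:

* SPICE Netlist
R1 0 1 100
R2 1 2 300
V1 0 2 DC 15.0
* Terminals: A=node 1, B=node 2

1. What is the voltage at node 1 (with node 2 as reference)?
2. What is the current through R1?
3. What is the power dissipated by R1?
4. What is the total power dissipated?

Nodal analysis, taking node 2 as the 0 V reference.
Source V1 fixes V_0 = 15 V.
KCL at each unknown node (sum of currents leaving = 0; resistances in Ω):
  Node 1: (V_1 - 15)/100 + (V_1 - 0)/300 = 0
Collecting terms: 0.01333 × V_1 = 0.15  =>  V_1 = 11.25 V
Part 1:
  Read off the nodal solution: V_1 = 11.25 V
Part 2:
  I_R1 = (V_0 - V_1)/R1 = (15 - 11.25)/100 = 0.0375 A
  Magnitude: I_R1 = 0.0375 A
Part 3:
  I_R1 = (V_0 - V_1)/R1 = (15 - 11.25)/100 = 0.0375 A
  P_R1 = I_R1² × R1 = (0.0375)² × 100 = 0.1406 W
Part 4:
  Power in each resistor, P = (ΔV)²/R:
    P_R1 = (15 - 11.25)²/100 = 0.1406 W
    P_R2 = (11.25 - 0)²/300 = 0.4219 W
  P_total = P_R1 + P_R2 = 0.5625 W

Final answers:
1. V_1 = 11.25 V
2. I_R1 = 0.0375 A
3. P_R1 = 0.1406 W
4. P_total = 0.5625 W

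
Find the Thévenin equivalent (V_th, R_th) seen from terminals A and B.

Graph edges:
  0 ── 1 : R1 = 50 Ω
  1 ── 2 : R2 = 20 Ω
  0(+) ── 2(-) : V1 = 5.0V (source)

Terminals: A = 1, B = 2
Step 1 — V_th is the open-circuit voltage V_A - V_B (nothing connected across the terminals).
Nodal analysis, taking node 2 as the 0 V reference.
Source V1 fixes V_0 = 5 V.
KCL at each unknown node (sum of currents leaving = 0; resistances in Ω):
  Node 1: (V_1 - 5)/50 + (V_1 - 0)/20 = 0
Collecting terms: 0.07 × V_1 = 0.1  =>  V_1 = 1.429 V
V_th = V_1 - V_2 = 1.429 - 0 = 1.429 V
Step 2 — R_th: zero the source — replace V1 by a short circuit (node 2 merges into node 0) — and find the resistance seen between A (node 1) and B (node 0).
Reduce the network between node 1 (A) and node 0 (B) by series/parallel combination:
  Rp1 = R1 ‖ R2 (parallel, both between nodes 0 and 1) = 1/(1/50 + 1/20) = 14.29 Ω
R_th = 14.29 Ω

Final answer: V_th = 1.429 V, R_th = 14.29 Ω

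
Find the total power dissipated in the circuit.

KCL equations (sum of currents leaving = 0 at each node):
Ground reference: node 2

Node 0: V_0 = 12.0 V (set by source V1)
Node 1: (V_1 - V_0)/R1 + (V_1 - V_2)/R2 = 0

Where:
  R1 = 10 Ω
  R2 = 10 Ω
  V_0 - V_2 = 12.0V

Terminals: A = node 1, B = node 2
Nodal analysis, taking node 2 as the 0 V reference.
Source V1 fixes V_0 = 12 V.
KCL at each unknown node (sum of currents leaving = 0; resistances in Ω):
  Node 1: (V_1 - 12)/10 + (V_1 - 0)/10 = 0
Collecting terms: 0.2 × V_1 = 1.2  =>  V_1 = 6 V
Power in each resistor, P = (ΔV)²/R:
  P_R1 = (12 - 6)²/10 = 3.6 W
  P_R2 = (6 - 0)²/10 = 3.6 W
P_total = P_R1 + P_R2 = 7.2 W

Final answer: 7.2 W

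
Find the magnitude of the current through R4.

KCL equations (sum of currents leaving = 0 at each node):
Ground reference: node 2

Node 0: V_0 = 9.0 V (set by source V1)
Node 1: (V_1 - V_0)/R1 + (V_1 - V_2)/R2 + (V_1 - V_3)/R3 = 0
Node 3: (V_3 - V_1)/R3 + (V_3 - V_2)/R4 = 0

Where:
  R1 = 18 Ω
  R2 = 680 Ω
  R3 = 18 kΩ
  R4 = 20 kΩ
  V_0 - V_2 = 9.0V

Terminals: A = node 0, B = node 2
Nodal analysis, taking node 2 as the 0 V reference.
Source V1 fixes V_0 = 9 V.
KCL at each unknown node (sum of currents leaving = 0; resistances in Ω):
  Node 1: (V_1 - 9)/18 + (V_1 - 0)/680 + (V_1 - V_3)/18000 = 0
  Node 3: (V_3 - V_1)/18000 + (V_3 - 0)/20000 = 0
Collecting terms (coefficients in siemens):
  0.05708·V_1 - 0.00005556·V_3 = 0.5
  0.0001056·V_3 - 0.00005556·V_1 = 0
Determinant D = (0.05708)(0.0001056) - (-0.00005556)(-0.00005556) = 0.000006022
V_1 = [(0.5)(0.0001056) - (-0.00005556)(0)]/D = 8.764 V
V_3 = [(0.05708)(0) - (0.5)(-0.00005556)]/D = 4.613 V
I_R4 = (V_2 - V_3)/R4 = (0 - 4.613)/20000 = -0.0002306 A
|I_R4| = 0.0002306 A

Final answer: |I_R4| = 0.0002306 A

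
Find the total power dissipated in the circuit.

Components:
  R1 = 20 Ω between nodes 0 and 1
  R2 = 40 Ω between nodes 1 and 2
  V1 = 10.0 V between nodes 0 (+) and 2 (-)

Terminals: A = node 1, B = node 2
Nodal analysis, taking node 2 as the 0 V reference.
Source V1 fixes V_0 = 10 V.
KCL at each unknown node (sum of currents leaving = 0; resistances in Ω):
  Node 1: (V_1 - 10)/20 + (V_1 - 0)/40 = 0
Collecting terms: 0.075 × V_1 = 0.5  =>  V_1 = 6.667 V
Power in each resistor, P = (ΔV)²/R:
  P_R1 = (10 - 6.667)²/20 = 0.5556 W
  P_R2 = (6.667 - 0)²/40 = 1.111 W
P_total = P_R1 + P_R2 = 1.667 W

Final answer: 1.667 W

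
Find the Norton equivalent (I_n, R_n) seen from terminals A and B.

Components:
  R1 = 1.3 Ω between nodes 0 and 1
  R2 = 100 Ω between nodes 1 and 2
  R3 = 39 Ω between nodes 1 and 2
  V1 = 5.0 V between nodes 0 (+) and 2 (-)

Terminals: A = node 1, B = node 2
Find the Thévenin equivalent first; then I_n = V_th/R_th and R_n = R_th.
Step 1 — V_th is the open-circuit voltage V_A - V_B (nothing connected across the terminals).
Nodal analysis, taking node 2 as the 0 V reference.
Source V1 fixes V_0 = 5 V.
KCL at each unknown node (sum of currents leaving = 0; resistances in Ω):
  Node 1: (V_1 - 5)/1.3 + (V_1 - 0)/100 + (V_1 - 0)/39 = 0
Collecting terms: 0.8049 × V_1 = 3.846  =>  V_1 = 4.779 V
V_th = V_1 - V_2 = 4.779 - 0 = 4.779 V
Step 2 — R_th: zero the source — replace V1 by a short circuit (node 2 merges into node 0) — and find the resistance seen between A (node 1) and B (node 0).
Reduce the network between node 1 (A) and node 0 (B) by series/parallel combination:
  Rp1 = R1 ‖ R2 ‖ R3 (parallel, all between nodes 0 and 1) = 1/(1/1.3 + 1/100 + 1/39) = 1.242 Ω
R_th = 1.242 Ω
I_n = V_th/R_th = 4.779/1.242 = 3.846 A, and R_n = R_th = 1.242 Ω

Final answer: I_n = 3.846 A, R_n = 1.242 Ω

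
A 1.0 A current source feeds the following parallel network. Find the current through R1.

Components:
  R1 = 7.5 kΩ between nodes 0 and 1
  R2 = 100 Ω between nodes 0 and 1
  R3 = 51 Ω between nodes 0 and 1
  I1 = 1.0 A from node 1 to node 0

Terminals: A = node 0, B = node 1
All resistors sit directly between nodes 0 and 1, so they are in parallel and share one voltage V; the full source current 1 A splits among them.
1/R_par = 1/7500 + 1/100 + 1/51 = 0.02974 S  =>  R_par = 33.62 Ω
V = I × R_par = 1 × 33.62 = 33.62 V
I_R1 = V/R1 = 33.62/7500 = 0.004483 A

Final answer: 0.004483 A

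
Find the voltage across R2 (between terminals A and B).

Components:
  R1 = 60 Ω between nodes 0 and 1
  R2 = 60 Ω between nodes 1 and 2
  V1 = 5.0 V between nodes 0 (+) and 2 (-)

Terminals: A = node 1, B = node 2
R1 and R2 are in series across V1 (node 0 → node 1 → node 2), and the output A–B is taken across R2, so this is a voltage divider.
Series current: I = V1/(R1 + R2) = 5/(60 + 60) = 5/120 = 0.04167 A
V_R2 = I × R2 = V1 × R2/(R1 + R2) = 5 × 60/120 = 2.5 V

Final answer: 2.5 V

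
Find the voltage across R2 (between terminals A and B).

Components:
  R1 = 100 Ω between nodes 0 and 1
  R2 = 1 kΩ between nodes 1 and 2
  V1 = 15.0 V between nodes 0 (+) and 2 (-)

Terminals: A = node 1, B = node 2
R1 and R2 are in series across V1 (node 0 → node 1 → node 2), and the output A–B is taken across R2, so this is a voltage divider.
Series current: I = V1/(R1 + R2) = 15/(100 + 1000) = 15/1100 = 0.01364 A
V_R2 = I × R2 = V1 × R2/(R1 + R2) = 15 × 1000/1100 = 13.64 V

Final answer: 13.64 V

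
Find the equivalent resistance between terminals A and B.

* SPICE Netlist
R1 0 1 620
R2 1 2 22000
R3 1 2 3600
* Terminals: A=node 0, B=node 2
Reduce the network between node 0 (A) and node 2 (B) by series/parallel combination:
  Rp1 = R2 ‖ R3 (parallel, both between nodes 1 and 2) = 1/(1/22000 + 1/3600) = 3094 Ω
  Rs1 = R1 + Rp1 (series, joined only at node 1) = 620 + 3094 = 3714 Ω
R_eq = 3.714 kΩ

Final answer: 3.714 kΩ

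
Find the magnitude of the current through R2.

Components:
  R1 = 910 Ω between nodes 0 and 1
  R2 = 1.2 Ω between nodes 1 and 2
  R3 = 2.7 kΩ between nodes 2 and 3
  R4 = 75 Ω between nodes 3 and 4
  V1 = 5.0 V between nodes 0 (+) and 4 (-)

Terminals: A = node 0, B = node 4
Nodal analysis, taking node 4 as the 0 V reference.
Source V1 fixes V_0 = 5 V.
KCL at each unknown node (sum of currents leaving = 0; resistances in Ω):
  Node 1: (V_1 - 5)/910 + (V_1 - V_2)/1.2 = 0
  Node 2: (V_2 - V_1)/1.2 + (V_2 - V_3)/2700 = 0
  Node 3: (V_3 - V_2)/2700 + (V_3 - 0)/75 = 0
Collecting terms (coefficients in siemens):
  0.8344·V_1 - 0.8333·V_2 = 0.005495
  0.8337·V_2 - 0.8333·V_1 - 0.0003704·V_3 = 0
  0.0137·V_3 - 0.0003704·V_2 = 0
Solving these 3 simultaneous equations (Gaussian elimination) gives:
  V_1 = 3.766 V, V_2 = 3.764 V, V_3 = 0.1017 V
I_R2 = (V_1 - V_2)/R2 = (3.766 - 3.764)/1.2 = 0.001356 A
|I_R2| = 0.001356 A

Final answer: |I_R2| = 0.001356 A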